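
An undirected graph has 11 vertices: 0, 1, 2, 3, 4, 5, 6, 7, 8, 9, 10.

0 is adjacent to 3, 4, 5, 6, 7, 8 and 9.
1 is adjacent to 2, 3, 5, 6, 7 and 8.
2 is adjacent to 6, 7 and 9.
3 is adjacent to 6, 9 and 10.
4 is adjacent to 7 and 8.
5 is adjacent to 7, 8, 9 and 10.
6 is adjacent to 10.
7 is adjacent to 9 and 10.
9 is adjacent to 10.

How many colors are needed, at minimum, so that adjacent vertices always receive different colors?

5, 7, 9, 10 form a clique, so at least 4 colors are needed.
4 colors suffice: color a → {3, 7, 8}; color b → {0, 1, 10}; color c → {2, 4, 5}; color d → {6, 9}. Every edge joins two different colors.

4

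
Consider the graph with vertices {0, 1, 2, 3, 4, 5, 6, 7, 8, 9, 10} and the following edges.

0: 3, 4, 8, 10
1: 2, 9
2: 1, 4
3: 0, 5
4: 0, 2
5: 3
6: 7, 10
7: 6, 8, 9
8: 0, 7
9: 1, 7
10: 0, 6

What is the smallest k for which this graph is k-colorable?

3

The cycle 7-6-10-0-8-7 has odd length 5, so it cannot be 2-colored; at least 3 colors are needed.
3 colors suffice: 0=red, 1=green, 2=red, 3=blue, 4=blue, 5=red, 6=green, 7=red, 8=blue, 9=blue, 10=blue. No two adjacent vertices share a color.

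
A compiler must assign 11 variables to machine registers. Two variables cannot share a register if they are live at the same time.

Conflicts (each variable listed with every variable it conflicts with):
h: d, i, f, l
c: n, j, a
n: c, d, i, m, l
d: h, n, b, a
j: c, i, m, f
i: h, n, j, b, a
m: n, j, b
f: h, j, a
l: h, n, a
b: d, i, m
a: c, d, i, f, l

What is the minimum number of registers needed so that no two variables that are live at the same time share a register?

2

n and m conflict, so at least 2 registers are needed.
A valid assignment using 2 registers: h=1, c=2, n=1, d=2, j=1, i=2, m=2, f=2, l=2, b=1, a=1. No two conflicting variables share a register.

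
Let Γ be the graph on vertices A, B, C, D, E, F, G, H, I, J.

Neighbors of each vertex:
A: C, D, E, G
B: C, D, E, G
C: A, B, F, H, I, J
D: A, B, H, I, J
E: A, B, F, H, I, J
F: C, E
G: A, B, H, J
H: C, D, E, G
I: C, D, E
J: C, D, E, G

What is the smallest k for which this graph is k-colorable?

E and I are adjacent, so at least 2 colors are needed.
2 colors suffice: A=blue, B=blue, C=red, D=red, E=red, F=blue, G=red, H=blue, I=blue, J=blue. Each edge has distinct colors on its endpoints.

2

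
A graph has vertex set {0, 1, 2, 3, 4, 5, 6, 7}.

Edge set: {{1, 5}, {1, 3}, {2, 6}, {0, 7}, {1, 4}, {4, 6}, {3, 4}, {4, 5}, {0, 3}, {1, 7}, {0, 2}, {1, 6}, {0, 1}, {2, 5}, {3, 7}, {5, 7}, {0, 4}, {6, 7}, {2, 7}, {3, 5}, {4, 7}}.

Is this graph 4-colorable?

1, 3, 4, 5, 7 form a clique, so at least 5 colors are needed.
So 4 colors are not enough.

No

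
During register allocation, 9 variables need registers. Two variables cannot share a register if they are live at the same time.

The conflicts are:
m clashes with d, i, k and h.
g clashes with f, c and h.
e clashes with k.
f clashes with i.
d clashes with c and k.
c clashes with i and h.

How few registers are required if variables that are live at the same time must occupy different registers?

g, c, h are mutually in conflict, so at least 3 registers are needed.
3 registers suffice: m=1, g=3, e=1, f=1, d=3, c=1, i=2, k=2, h=2. Each listed conflict is separated.

3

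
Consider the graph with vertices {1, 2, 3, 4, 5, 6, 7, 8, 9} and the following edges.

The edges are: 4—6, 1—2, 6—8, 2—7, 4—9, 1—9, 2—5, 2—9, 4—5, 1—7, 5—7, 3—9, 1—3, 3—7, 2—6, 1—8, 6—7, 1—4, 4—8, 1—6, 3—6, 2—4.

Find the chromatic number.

4

1, 4, 6, 8 are pairwise adjacent (a clique of size 4), so at least 4 colors are needed.
4 colors suffice: color red → {1, 5}; color blue → {4, 7}; color green → {6, 9}; color yellow → {2, 3, 8}. Every edge joins two different colors.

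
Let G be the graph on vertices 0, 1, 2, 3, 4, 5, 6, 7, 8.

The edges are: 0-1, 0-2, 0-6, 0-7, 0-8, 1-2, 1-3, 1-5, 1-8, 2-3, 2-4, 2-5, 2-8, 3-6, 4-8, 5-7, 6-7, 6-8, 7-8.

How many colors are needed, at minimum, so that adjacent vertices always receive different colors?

4

0, 1, 2, 8 are mutually adjacent (a clique of size 4), so at least 4 colors are needed.
A valid assignment using 4 colors: 0=c, 1=d, 2=b, 3=a, 4=c, 5=a, 6=b, 7=d, 8=a. Every edge joins two different colors.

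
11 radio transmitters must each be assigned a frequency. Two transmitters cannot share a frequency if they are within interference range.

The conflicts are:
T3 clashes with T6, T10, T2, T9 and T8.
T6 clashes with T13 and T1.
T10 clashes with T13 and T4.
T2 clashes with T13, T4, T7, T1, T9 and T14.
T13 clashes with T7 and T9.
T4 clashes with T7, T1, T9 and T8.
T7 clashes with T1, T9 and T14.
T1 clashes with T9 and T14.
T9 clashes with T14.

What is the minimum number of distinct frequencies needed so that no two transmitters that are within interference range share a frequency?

5

T2, T7, T1, T9, T14 are mutually in conflict, so at least 5 frequencies are needed.
Using 5 frequencies: T3=3, T6=1, T10=1, T2=2, T13=4, T4=4, T7=3, T1=5, T9=1, T8=1, T14=4. No two conflicting transmitters share a frequency.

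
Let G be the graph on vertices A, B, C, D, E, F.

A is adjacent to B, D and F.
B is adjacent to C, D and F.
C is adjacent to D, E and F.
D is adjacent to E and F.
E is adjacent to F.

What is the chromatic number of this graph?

A, B, D, F are mutually adjacent (a clique of size 4), so at least 4 colors are needed.
One proper 4-coloring: A=yellow, B=green, C=yellow, D=blue, E=green, F=red. No two adjacent vertices share a color.

4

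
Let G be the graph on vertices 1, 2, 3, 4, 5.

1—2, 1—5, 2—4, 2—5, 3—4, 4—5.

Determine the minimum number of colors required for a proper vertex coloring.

3

2, 4, 5 are pairwise adjacent, so at least 3 colors are needed.
One proper 3-coloring: 1=a, 2=c, 3=b, 4=a, 5=b. No two adjacent vertices share a color.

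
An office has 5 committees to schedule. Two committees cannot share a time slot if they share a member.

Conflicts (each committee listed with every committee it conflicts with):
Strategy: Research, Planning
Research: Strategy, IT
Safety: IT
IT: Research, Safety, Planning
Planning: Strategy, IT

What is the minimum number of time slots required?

Safety and IT conflict, so at least 2 time slots are needed.
A valid assignment using 2 time slots: Strategy=1, Research=2, Safety=2, IT=1, Planning=2. Each listed conflict is separated.

2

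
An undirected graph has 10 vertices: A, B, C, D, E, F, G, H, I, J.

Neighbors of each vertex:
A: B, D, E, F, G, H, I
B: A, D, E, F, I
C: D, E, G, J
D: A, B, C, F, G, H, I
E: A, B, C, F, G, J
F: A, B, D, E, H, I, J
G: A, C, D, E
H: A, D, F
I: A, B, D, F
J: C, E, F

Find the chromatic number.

5

A, B, D, F, I are mutually adjacent (a clique of size 5), so at least 5 colors are needed.
5 colors suffice: A=2, B=4, C=1, D=3, E=3, F=1, G=4, H=4, I=5, J=2. Every edge joins two different colors.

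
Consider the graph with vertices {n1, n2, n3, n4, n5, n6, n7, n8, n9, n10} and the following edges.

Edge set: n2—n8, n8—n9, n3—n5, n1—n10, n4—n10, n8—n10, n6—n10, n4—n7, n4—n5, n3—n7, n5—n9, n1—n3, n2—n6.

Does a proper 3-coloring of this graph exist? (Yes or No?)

The chromatic number is 3. The cycle n8-n9-n5-n4-n10-n8 has odd length 5, so it cannot be 2-colored; at least 3 colors are needed.
3 colors suffice: color red → {n2, n5, n7, n10}; color blue → {n3, n4, n6, n8}; color green → {n1, n9}.
That is already a proper 3-coloring.

Yes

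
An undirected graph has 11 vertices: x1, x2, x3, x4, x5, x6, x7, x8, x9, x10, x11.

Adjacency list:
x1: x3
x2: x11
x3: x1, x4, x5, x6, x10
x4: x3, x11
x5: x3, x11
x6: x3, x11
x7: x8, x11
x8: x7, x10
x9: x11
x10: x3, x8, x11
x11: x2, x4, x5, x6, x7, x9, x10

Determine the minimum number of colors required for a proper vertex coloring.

x8 and x10 are adjacent, so at least 2 colors are needed.
One proper 2-coloring: x1=2, x2=2, x3=1, x4=2, x5=2, x6=2, x7=2, x8=1, x9=2, x10=2, x11=1. No two adjacent vertices share a color.

2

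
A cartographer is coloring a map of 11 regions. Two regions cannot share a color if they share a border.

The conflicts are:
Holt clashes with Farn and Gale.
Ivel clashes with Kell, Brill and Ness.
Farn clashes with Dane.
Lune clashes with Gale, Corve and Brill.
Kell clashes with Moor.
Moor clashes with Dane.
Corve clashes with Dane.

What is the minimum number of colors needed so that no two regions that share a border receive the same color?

3

The cycle Brill-Lune-Corve-Dane-Moor-Kell-Ivel-Brill has odd length 7, so it cannot be 2-colored; at least 3 colors are needed.
3 colors suffice: color 1 → {Holt, Ivel, Lune, Dane}; color 2 → {Farn, Moor, Gale, Corve, Brill, Ness}; color 3 → {Kell}. Every pair that conflicts lands in different colors.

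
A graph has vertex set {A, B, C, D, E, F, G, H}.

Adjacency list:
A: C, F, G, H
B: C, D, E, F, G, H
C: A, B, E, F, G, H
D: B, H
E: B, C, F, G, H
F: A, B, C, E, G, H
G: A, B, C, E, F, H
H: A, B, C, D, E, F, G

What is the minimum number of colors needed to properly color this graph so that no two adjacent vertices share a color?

B, C, E, F, G, H are mutually adjacent (a clique of size 6), so at least 6 colors are needed.
A valid assignment using 6 colors: A=3, B=3, C=5, D=2, E=6, F=4, G=2, H=1. Each edge has distinct colors on its endpoints.

6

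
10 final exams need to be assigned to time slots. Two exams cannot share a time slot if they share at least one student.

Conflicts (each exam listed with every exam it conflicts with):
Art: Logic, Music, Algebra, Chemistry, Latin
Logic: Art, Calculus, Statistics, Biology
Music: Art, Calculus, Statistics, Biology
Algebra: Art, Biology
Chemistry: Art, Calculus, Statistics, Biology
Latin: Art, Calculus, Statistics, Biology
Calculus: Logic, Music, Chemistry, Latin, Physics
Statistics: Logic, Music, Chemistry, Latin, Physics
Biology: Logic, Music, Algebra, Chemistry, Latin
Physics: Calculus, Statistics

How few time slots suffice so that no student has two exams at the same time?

2

Art and Latin conflict, so at least 2 time slots are needed.
2 time slots suffice: time slot 1 → {Art, Calculus, Statistics, Biology}; time slot 2 → {Logic, Music, Algebra, Chemistry, Latin, Physics}. Every pair that conflicts lands in different time slots.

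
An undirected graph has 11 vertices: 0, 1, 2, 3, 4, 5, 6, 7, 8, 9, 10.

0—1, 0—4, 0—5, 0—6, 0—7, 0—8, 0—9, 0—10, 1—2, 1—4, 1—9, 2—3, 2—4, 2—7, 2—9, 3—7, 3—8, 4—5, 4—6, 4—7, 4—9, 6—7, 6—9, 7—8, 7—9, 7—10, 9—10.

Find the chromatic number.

5

0, 4, 6, 7, 9 are pairwise adjacent (a clique of size 5), so at least 5 colors are needed.
5 colors suffice: color a → {1, 5, 7}; color b → {0, 2}; color c → {4, 8, 10}; color d → {3, 9}; color e → {6}. Every edge joins two different colors.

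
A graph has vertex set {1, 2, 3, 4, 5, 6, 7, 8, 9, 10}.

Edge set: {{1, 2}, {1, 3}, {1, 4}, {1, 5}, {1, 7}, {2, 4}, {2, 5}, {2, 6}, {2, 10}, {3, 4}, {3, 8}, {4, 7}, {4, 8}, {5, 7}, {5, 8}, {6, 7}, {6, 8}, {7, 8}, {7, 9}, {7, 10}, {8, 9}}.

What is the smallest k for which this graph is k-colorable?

3

1, 3, 4 are mutually adjacent, so at least 3 colors are needed.
One proper 3-coloring: 1=b, 2=a, 3=a, 4=c, 5=c, 6=c, 7=a, 8=b, 9=c, 10=b. Each edge has distinct colors on its endpoints.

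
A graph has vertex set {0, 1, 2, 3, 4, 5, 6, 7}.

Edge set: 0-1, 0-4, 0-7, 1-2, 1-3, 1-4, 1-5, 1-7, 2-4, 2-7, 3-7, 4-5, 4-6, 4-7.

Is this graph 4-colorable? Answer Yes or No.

The chromatic number is 4. 0, 1, 4, 7 are mutually adjacent (a clique of size 4), so at least 4 colors are needed.
4 colors suffice: color a → {3, 4}; color b → {1, 6}; color c → {5, 7}; color d → {0, 2}.
That is already a proper 4-coloring.

Yes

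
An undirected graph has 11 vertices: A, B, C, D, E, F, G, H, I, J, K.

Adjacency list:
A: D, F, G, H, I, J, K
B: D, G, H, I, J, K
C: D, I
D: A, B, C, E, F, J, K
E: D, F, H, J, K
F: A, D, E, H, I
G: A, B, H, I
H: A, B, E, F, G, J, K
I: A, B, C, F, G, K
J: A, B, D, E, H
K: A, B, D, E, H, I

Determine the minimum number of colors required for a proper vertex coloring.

B, I, K are mutually adjacent, so at least 3 colors are needed.
3 colors suffice: A=1, B=1, C=1, D=2, E=1, F=3, G=3, H=2, I=2, J=3, K=3. Each edge has distinct colors on its endpoints.

3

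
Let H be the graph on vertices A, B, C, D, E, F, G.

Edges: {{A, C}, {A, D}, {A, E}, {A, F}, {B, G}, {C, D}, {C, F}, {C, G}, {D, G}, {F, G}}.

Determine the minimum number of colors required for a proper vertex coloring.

A, C, F form a triangle, so at least 3 colors are needed.
3 colors suffice: color red → {A, G}; color blue → {B, C, E}; color green → {D, F}. Every edge joins two different colors.

3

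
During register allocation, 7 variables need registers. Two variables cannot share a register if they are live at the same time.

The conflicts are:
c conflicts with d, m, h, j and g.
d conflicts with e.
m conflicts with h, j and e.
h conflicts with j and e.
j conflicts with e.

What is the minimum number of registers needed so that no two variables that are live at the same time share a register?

c, m, h, j all conflict with each other, so at least 4 registers are needed.
4 registers suffice: register 1 → {c, e}; register 2 → {d, m, g}; register 3 → {j}; register 4 → {h}. No two conflicting variables share a register.

4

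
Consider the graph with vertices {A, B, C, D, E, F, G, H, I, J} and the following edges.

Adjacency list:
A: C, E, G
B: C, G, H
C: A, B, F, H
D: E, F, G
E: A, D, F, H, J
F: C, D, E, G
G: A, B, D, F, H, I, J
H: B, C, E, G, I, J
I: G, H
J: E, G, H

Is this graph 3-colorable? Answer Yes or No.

The chromatic number is 3. B, G, H form a triangle, so at least 3 colors are needed.
3 colors suffice: color 1 → {C, E, G}; color 2 → {A, F, H}; color 3 → {B, D, I, J}.
That is already a proper 3-coloring.

Yes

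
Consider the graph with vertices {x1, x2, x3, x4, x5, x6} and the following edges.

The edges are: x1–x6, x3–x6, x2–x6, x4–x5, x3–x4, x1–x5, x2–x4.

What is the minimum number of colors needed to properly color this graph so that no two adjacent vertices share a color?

3

The cycle x4-x3-x6-x1-x5-x4 has odd length 5, so it cannot be 2-colored; at least 3 colors are needed.
A valid assignment using 3 colors: x1=blue, x2=blue, x3=blue, x4=red, x5=green, x6=red. No two adjacent vertices share a color.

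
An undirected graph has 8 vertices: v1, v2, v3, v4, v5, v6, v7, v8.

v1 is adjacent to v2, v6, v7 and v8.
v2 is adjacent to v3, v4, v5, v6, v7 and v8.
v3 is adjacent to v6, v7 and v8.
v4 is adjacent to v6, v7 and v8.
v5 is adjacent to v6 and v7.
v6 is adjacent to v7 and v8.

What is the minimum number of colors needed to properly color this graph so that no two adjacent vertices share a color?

v1, v2, v6, v8 form a clique, so at least 4 colors are needed.
One proper 4-coloring: v1=4, v2=2, v3=4, v4=4, v5=4, v6=1, v7=3, v8=3. No two adjacent vertices share a color.

4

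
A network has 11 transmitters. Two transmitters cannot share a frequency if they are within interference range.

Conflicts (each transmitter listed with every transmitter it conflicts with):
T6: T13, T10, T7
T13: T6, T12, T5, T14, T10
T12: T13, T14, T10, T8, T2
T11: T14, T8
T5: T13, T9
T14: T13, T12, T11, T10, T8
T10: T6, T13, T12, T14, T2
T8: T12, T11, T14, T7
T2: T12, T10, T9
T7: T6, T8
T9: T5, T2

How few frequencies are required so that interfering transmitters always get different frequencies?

4

T13, T12, T14, T10 are mutually in conflict, so at least 4 frequencies are needed.
Using 4 frequencies: T6=2, T13=3, T12=2, T11=2, T5=2, T14=4, T10=1, T8=1, T2=3, T7=3, T9=1. Every pair that conflicts lands in different frequencies.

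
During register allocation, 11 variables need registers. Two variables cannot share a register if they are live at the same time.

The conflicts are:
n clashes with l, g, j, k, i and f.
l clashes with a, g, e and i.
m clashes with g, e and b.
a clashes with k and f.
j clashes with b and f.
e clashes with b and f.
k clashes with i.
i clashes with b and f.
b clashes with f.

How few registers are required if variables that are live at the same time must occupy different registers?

n, l, g all conflict with each other, so at least 3 registers are needed.
3 registers suffice: register 1 → {n, a, b}; register 2 → {l, m, k, f}; register 3 → {g, j, e, i}. Every pair that conflicts lands in different registers.

3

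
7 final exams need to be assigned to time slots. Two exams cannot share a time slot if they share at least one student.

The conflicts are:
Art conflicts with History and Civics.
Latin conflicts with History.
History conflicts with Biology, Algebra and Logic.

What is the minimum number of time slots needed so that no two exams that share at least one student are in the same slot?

History and Logic conflict, so at least 2 time slots are needed.
2 time slots suffice: time slot 1 → {History, Civics}; time slot 2 → {Art, Latin, Biology, Algebra, Logic}. Every pair that conflicts lands in different time slots.

2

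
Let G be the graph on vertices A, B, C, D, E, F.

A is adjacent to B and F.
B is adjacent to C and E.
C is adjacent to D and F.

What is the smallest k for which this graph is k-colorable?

B and E are adjacent, so at least 2 colors are needed.
2 colors suffice: A=2, B=1, C=2, D=1, E=2, F=1. Every edge joins two different colors.

2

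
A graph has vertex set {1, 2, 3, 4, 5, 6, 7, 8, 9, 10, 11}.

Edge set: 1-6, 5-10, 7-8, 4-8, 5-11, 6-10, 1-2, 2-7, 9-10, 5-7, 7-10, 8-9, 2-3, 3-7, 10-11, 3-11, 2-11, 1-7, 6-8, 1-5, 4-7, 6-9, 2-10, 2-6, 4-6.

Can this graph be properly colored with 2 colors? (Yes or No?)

2, 3, 7 are pairwise adjacent, so at least 3 colors are needed.
So 2 colors are not enough.

No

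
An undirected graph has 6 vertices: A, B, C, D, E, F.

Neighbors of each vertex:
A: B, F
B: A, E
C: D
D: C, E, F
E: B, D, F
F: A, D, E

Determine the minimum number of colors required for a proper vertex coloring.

3

D, E, F form a triangle, so at least 3 colors are needed.
3 colors suffice: color 1 → {B, C, F}; color 2 → {A, D}; color 3 → {E}. Every edge joins two different colors.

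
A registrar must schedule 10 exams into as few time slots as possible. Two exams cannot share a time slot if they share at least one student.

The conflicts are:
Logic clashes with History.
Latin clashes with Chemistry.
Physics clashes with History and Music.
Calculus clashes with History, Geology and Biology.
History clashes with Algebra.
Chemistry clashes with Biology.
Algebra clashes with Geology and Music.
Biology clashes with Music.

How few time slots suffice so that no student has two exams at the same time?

3

The cycle Biology-Calculus-Geology-Algebra-Music-Biology has odd length 5, so it cannot be 2-colored; at least 3 time slots are needed.
3 time slots suffice: Logic=2, Latin=2, Physics=2, Calculus=2, History=1, Chemistry=1, Algebra=2, Geology=1, Biology=3, Music=1. No two conflicting exams share a time slot.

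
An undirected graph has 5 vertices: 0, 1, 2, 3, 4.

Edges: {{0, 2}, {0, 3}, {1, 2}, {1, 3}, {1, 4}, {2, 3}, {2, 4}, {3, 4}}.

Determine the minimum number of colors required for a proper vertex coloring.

1, 2, 3, 4 are pairwise adjacent (a clique of size 4), so at least 4 colors are needed.
4 colors suffice: color red → {2}; color blue → {3}; color green → {0, 4}; color yellow → {1}. Every edge joins two different colors.

4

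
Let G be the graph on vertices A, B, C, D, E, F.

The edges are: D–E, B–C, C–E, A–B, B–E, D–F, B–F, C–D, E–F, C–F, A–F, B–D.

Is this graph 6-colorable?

The chromatic number is 5. B, C, D, E, F are pairwise adjacent (a clique of size 5), so at least 5 colors are needed.
One proper 5-coloring: A=green, B=red, C=purple, D=green, E=yellow, F=blue.
Since 6 ≥ 5, a proper 6-coloring certainly exists.

Yes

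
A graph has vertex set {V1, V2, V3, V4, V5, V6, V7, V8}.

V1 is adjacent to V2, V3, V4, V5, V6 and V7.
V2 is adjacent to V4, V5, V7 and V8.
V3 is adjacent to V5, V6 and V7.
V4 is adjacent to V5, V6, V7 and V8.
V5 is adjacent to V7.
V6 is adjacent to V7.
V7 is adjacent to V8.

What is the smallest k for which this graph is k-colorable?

5

V1, V2, V4, V5, V7 form a clique, so at least 5 colors are needed.
5 colors suffice: color red → {V7}; color blue → {V3, V4}; color green → {V1, V8}; color yellow → {V5, V6}; color purple → {V2}. No two adjacent vertices share a color.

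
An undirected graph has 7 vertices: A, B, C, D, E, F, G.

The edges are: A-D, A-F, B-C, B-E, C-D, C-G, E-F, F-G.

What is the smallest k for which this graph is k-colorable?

3

The cycle B-E-F-G-C-B has odd length 5, so it cannot be 2-colored; at least 3 colors are needed.
3 colors suffice: A=blue, B=green, C=red, D=green, E=blue, F=red, G=blue. Each edge has distinct colors on its endpoints.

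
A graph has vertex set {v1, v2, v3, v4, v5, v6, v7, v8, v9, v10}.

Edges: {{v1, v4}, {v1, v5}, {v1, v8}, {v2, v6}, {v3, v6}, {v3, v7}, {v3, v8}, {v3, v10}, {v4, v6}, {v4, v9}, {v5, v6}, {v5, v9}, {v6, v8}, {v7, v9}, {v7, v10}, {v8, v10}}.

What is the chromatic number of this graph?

v3, v6, v8 are pairwise adjacent, so at least 3 colors are needed.
A valid assignment using 3 colors: v1=1, v2=2, v3=3, v4=2, v5=2, v6=1, v7=2, v8=2, v9=1, v10=1. No two adjacent vertices share a color.

3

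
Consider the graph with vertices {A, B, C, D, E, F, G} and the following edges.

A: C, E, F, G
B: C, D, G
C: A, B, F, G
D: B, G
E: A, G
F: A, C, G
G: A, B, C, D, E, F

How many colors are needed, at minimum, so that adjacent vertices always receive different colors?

4

A, C, F, G are mutually adjacent (a clique of size 4), so at least 4 colors are needed.
4 colors suffice: color 1 → {G}; color 2 → {A, B}; color 3 → {C, D, E}; color 4 → {F}. No two adjacent vertices share a color.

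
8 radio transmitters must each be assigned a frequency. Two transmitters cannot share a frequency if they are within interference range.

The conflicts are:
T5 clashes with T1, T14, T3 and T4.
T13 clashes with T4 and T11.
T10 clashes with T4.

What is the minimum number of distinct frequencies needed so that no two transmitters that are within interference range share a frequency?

T5 and T1 conflict, so at least 2 frequencies are needed.
2 frequencies suffice: frequency 1 → {T5, T13, T10}; frequency 2 → {T1, T14, T3, T4, T11}. Every pair that conflicts lands in different frequencies.

2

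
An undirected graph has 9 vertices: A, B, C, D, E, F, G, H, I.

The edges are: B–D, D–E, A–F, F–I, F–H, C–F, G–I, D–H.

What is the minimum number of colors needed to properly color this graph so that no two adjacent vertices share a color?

D and H are adjacent, so at least 2 colors are needed.
2 colors suffice: color 1 → {D, F, G}; color 2 → {A, B, C, E, H, I}. Each edge has distinct colors on its endpoints.

2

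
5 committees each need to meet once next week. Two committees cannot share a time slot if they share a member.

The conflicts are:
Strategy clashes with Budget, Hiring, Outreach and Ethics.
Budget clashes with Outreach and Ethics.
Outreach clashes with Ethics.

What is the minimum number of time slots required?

Strategy, Budget, Outreach, Ethics are mutually in conflict, so at least 4 time slots are needed.
4 time slots suffice: time slot 1 → {Strategy}; time slot 2 → {Hiring, Ethics}; time slot 3 → {Outreach}; time slot 4 → {Budget}. Each listed conflict is separated.

4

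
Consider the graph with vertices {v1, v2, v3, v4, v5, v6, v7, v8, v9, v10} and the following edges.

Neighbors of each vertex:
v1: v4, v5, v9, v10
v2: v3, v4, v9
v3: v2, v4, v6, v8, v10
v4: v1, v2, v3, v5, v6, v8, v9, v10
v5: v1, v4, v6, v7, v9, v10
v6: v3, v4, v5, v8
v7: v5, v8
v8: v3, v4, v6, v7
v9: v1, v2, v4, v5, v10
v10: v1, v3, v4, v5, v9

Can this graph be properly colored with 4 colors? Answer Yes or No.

No

v1, v4, v5, v9, v10 are pairwise adjacent (a clique of size 5), so at least 5 colors are needed.
So 4 colors are not enough.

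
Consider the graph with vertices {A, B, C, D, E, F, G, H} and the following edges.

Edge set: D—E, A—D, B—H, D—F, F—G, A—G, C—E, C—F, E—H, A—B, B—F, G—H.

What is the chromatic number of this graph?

The cycle H-B-A-D-E-H has odd length 5, so it cannot be 2-colored; at least 3 colors are needed.
3 colors suffice: color 1 → {A, F, H}; color 2 → {B, E, G}; color 3 → {C, D}. No two adjacent vertices share a color.

3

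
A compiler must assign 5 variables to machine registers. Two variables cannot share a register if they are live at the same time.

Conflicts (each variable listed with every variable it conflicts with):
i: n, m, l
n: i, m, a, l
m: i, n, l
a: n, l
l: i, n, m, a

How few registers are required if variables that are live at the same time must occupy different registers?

4

i, n, m, l pairwise conflict, so at least 4 registers are needed.
A valid assignment using 4 registers: i=4, n=1, m=3, a=3, l=2. No two conflicting variables share a register.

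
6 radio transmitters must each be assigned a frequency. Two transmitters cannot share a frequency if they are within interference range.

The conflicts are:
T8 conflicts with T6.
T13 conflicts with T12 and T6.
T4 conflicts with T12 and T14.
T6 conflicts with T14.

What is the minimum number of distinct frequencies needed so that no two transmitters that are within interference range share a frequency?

The cycle T12-T13-T6-T14-T4-T12 has odd length 5, so it cannot be 2-colored; at least 3 frequencies are needed.
3 frequencies suffice: frequency 1 → {T4, T6}; frequency 2 → {T8, T12, T14}; frequency 3 → {T13}. Every pair that conflicts lands in different frequencies.

3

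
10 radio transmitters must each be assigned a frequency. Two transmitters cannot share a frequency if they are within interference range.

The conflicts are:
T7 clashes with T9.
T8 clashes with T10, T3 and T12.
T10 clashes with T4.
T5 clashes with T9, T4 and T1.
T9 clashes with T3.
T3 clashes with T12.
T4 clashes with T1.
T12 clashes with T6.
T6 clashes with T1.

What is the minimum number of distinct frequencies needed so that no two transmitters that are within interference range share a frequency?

3

T8, T3, T12 all conflict with each other, so at least 3 frequencies are needed.
A valid assignment using 3 frequencies: T7=2, T8=3, T10=2, T5=2, T9=1, T3=2, T4=1, T12=1, T6=2, T1=3. No two conflicting transmitters share a frequency.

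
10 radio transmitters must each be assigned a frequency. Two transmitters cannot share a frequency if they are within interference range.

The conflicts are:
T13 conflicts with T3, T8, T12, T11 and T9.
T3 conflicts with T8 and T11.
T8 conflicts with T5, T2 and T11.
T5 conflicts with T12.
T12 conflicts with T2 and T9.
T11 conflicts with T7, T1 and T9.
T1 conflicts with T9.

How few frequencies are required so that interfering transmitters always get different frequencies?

4

T13, T3, T8, T11 are mutually in conflict, so at least 4 frequencies are needed.
A valid assignment using 4 frequencies: T13=3, T3=4, T8=2, T5=3, T12=1, T2=3, T11=1, T7=2, T1=3, T9=2. Each listed conflict is separated.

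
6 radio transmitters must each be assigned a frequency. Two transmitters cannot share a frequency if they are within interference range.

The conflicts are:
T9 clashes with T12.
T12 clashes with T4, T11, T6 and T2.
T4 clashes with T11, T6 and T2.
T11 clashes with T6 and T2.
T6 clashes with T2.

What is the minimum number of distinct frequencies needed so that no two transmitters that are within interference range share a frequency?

5

T12, T4, T11, T6, T2 pairwise conflict, so at least 5 frequencies are needed.
5 frequencies suffice: T9=2, T12=1, T4=3, T11=4, T6=2, T2=5. Every pair that conflicts lands in different frequencies.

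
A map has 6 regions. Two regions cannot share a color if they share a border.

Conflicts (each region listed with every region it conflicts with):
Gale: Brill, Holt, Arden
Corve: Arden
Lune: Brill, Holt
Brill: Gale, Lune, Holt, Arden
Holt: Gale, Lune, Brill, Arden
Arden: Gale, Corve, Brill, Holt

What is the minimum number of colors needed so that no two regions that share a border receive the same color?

Gale, Brill, Holt, Arden pairwise conflict, so at least 4 colors are needed.
A valid assignment using 4 colors: Gale=4, Corve=2, Lune=1, Brill=2, Holt=3, Arden=1. No two conflicting regions share a color.

4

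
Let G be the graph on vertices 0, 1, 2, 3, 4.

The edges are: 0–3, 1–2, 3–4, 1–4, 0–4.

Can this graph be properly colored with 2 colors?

No

0, 3, 4 are pairwise adjacent, so at least 3 colors are needed.
So 2 colors are not enough.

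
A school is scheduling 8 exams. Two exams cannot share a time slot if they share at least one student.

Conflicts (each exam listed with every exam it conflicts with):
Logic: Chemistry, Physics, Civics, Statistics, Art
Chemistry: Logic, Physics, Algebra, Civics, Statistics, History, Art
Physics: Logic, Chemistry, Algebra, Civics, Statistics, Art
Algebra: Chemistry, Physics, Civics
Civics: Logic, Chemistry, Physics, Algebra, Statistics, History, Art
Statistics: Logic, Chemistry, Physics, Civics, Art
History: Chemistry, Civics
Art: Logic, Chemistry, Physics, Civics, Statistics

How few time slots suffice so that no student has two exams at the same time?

6

Logic, Chemistry, Physics, Civics, Statistics, Art pairwise conflict, so at least 6 time slots are needed.
6 time slots suffice: time slot 1 → {Civics}; time slot 2 → {Chemistry}; time slot 3 → {Physics, History}; time slot 4 → {Algebra, Art}; time slot 5 → {Statistics}; time slot 6 → {Logic}. No two conflicting exams share a time slot.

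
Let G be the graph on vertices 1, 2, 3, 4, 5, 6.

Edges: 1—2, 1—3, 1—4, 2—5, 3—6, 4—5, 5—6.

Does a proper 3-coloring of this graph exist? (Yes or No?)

The chromatic number is 3. The cycle 1-3-6-5-2-1 has odd length 5, so it cannot be 2-colored; at least 3 colors are needed.
One proper 3-coloring: 1=a, 2=b, 3=c, 4=b, 5=a, 6=b.
That is already a proper 3-coloring.

Yes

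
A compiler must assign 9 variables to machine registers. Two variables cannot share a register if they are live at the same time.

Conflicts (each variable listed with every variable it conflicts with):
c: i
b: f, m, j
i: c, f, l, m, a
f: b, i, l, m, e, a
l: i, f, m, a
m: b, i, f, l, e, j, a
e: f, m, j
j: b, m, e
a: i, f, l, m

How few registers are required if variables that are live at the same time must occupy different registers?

5

i, f, l, m, a all conflict with each other, so at least 5 registers are needed.
Using 5 registers: c=1, b=3, i=3, f=2, l=5, m=1, e=3, j=2, a=4. No two conflicting variables share a register.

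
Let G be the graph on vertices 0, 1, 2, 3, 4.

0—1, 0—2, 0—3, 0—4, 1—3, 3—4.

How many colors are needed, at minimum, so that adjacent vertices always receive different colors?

3

0, 1, 3 form a triangle, so at least 3 colors are needed.
3 colors suffice: color a → {0}; color b → {2, 3}; color c → {1, 4}. Every edge joins two different colors.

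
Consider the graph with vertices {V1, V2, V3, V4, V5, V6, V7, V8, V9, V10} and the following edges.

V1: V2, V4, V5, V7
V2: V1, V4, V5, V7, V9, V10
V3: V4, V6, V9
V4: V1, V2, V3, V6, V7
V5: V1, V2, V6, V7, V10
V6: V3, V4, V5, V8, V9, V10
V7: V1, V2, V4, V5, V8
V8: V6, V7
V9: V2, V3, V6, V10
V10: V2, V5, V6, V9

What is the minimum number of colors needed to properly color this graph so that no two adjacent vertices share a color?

V1, V2, V4, V7 are pairwise adjacent (a clique of size 4), so at least 4 colors are needed.
4 colors suffice: color 1 → {V2, V6}; color 2 → {V4, V5, V8, V9}; color 3 → {V3, V7, V10}; color 4 → {V1}. Every edge joins two different colors.

4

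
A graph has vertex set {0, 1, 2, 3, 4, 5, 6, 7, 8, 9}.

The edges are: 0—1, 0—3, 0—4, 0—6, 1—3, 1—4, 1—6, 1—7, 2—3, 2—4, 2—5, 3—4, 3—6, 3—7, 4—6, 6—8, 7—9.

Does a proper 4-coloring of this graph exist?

No

0, 1, 3, 4, 6 are mutually adjacent (a clique of size 5), so at least 5 colors are needed.
So 4 colors are not enough.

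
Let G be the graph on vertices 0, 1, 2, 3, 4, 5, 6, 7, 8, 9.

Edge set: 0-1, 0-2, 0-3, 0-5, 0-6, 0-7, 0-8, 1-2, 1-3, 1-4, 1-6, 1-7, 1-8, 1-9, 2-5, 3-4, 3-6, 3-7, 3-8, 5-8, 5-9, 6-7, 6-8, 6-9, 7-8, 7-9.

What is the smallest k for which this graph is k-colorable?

6

0, 1, 3, 6, 7, 8 are pairwise adjacent (a clique of size 6), so at least 6 colors are needed.
A valid assignment using 6 colors: 0=b, 1=a, 2=c, 3=d, 4=b, 5=a, 6=f, 7=e, 8=c, 9=b. Each edge has distinct colors on its endpoints.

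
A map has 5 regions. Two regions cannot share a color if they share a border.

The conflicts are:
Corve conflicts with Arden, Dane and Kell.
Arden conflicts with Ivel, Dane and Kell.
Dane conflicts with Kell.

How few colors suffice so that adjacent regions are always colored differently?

Corve, Arden, Dane, Kell are mutually in conflict, so at least 4 colors are needed.
4 colors suffice: color 1 → {Arden}; color 2 → {Corve, Ivel}; color 3 → {Dane}; color 4 → {Kell}. No two conflicting regions share a color.

4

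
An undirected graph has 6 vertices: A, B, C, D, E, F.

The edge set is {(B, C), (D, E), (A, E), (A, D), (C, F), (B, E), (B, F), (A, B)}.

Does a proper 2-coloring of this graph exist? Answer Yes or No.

A, B, E are mutually adjacent, so at least 3 colors are needed.
So 2 colors are not enough.

No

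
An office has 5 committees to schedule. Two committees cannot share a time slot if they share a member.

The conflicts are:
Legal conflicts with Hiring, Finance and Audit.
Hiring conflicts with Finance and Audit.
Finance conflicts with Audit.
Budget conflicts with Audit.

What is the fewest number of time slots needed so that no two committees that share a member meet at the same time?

Legal, Hiring, Finance, Audit pairwise conflict, so at least 4 time slots are needed.
4 time slots suffice: Legal=2, Hiring=4, Finance=3, Budget=2, Audit=1. No two conflicting committees share a time slot.

4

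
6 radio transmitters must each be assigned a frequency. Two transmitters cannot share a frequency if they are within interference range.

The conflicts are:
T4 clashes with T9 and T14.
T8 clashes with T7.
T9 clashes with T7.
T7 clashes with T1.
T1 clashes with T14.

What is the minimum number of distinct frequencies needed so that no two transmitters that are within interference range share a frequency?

The cycle T9-T7-T1-T14-T4-T9 has odd length 5, so it cannot be 2-colored; at least 3 frequencies are needed.
Using 3 frequencies: T4=1, T8=2, T9=2, T7=1, T1=2, T14=3. No two conflicting transmitters share a frequency.

3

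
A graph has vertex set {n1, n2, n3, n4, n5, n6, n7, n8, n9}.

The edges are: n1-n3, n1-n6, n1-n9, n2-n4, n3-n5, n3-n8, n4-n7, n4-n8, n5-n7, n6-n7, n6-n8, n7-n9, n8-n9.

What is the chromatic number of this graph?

The cycle n5-n7-n4-n8-n3-n5 has odd length 5, so it cannot be 2-colored; at least 3 colors are needed.
3 colors suffice: n1=1, n2=1, n3=2, n4=2, n5=3, n6=2, n7=1, n8=1, n9=2. Every edge joins two different colors.

3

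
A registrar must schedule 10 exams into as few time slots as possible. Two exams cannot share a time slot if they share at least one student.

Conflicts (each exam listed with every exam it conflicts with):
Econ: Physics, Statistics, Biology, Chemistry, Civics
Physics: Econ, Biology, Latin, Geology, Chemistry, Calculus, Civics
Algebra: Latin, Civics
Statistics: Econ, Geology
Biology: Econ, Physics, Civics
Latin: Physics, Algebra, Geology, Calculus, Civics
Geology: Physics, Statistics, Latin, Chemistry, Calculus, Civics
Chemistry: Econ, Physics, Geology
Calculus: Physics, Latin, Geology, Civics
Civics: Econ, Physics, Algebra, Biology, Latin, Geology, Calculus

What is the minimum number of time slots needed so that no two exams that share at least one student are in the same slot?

5

Physics, Latin, Geology, Calculus, Civics are mutually in conflict, so at least 5 time slots are needed.
A valid assignment using 5 time slots: Econ=3, Physics=2, Algebra=2, Statistics=1, Biology=4, Latin=4, Geology=3, Chemistry=1, Calculus=5, Civics=1. No two conflicting exams share a time slot.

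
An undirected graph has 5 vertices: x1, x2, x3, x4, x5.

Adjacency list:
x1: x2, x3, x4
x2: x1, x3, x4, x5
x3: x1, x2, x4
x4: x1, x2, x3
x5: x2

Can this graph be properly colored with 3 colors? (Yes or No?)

No

x1, x2, x3, x4 are mutually adjacent (a clique of size 4), so at least 4 colors are needed.
So 3 colors are not enough.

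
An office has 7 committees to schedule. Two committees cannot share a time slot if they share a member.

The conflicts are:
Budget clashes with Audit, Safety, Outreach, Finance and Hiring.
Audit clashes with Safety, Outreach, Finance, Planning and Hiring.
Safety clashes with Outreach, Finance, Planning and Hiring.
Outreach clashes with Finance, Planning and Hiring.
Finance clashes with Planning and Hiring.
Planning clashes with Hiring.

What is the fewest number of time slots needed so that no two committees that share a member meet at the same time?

Budget, Audit, Safety, Outreach, Finance, Hiring all conflict with each other, so at least 6 time slots are needed.
6 time slots suffice: Budget=6, Audit=1, Safety=3, Outreach=2, Finance=4, Planning=6, Hiring=5. No two conflicting committees share a time slot.

6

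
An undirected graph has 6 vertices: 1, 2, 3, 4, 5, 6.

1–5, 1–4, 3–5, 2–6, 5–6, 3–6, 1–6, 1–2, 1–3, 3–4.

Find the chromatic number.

4

1, 3, 5, 6 are mutually adjacent (a clique of size 4), so at least 4 colors are needed.
One proper 4-coloring: 1=a, 2=b, 3=b, 4=c, 5=d, 6=c. Every edge joins two different colors.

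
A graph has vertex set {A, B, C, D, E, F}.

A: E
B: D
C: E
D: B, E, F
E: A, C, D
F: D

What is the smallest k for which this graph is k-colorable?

2

A and E are adjacent, so at least 2 colors are needed.
2 colors suffice: color 1 → {B, E, F}; color 2 → {A, C, D}. Every edge joins two different colors.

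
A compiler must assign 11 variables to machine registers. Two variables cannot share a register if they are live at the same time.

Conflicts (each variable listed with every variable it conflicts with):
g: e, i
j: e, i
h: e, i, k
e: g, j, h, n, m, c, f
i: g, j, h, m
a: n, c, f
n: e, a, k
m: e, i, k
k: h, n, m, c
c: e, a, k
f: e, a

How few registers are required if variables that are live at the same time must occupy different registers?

e and f conflict, so at least 2 registers are needed.
Using 2 registers: g=2, j=2, h=2, e=1, i=1, a=1, n=2, m=2, k=1, c=2, f=2. Every pair that conflicts lands in different registers.

2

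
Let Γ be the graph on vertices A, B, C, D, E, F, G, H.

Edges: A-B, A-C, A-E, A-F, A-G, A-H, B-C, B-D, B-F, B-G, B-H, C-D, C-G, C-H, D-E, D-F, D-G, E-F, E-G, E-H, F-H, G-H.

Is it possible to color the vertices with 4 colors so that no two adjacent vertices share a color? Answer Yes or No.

No

A, B, C, G, H form a clique, so at least 5 colors are needed.
So 4 colors are not enough.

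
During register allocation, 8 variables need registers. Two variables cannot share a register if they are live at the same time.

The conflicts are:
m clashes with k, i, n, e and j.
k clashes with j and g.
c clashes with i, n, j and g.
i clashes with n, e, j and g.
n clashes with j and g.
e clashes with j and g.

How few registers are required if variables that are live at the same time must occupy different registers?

m, i, e, j all conflict with each other, so at least 4 registers are needed.
4 registers suffice: register 1 → {j, g}; register 2 → {k, i}; register 3 → {m, c}; register 4 → {n, e}. No two conflicting variables share a register.

4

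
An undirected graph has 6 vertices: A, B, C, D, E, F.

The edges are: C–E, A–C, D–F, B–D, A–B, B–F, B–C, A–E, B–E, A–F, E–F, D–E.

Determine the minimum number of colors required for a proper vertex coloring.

4

A, B, E, F are pairwise adjacent (a clique of size 4), so at least 4 colors are needed.
4 colors suffice: color 1 → {B}; color 2 → {E}; color 3 → {C, F}; color 4 → {A, D}. Every edge joins two different colors.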